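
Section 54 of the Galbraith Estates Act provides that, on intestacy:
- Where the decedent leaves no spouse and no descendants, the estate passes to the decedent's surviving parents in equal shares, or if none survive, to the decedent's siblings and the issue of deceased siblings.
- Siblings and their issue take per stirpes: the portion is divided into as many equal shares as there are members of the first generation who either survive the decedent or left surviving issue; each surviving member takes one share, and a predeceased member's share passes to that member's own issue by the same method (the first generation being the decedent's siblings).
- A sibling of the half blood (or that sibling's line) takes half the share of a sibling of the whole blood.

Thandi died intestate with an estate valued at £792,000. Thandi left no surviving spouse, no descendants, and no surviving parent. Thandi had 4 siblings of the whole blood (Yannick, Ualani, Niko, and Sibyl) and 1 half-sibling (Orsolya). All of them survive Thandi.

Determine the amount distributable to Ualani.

Ualani receives £176,000.

The entire £792,000 passes to the siblings and their issue.
Counting each half-blood sibling's line as half a unit, there are 9/2 units in £792,000, so one unit is £176,000. Whole-blood lines (Yannick, Ualani, Niko, and Sibyl) take £176,000 each; half-blood lines (Orsolya) take £88,000 each.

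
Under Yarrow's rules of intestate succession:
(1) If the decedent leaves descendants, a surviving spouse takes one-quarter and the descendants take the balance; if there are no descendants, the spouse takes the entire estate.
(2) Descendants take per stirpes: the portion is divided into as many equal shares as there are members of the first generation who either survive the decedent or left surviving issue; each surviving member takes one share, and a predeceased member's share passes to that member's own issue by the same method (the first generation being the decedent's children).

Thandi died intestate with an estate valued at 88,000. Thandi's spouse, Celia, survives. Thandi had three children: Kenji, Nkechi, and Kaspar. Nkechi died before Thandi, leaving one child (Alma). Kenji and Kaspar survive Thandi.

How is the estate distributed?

Celia takes one-quarter of 88,000 = 22,000. The remaining 66,000 passes to the descendants.
The descendants' portion (66,000) is divided into 3 shares of 22,000: Kenji and Kaspar each take 22,000; Nkechi's 22,000 share passes to Nkechi's issue.
Nkechi's share (22,000) passes entirely to Alma.

Celia: 22,000; Kenji: 22,000; Alma: 22,000; Kaspar: 22,000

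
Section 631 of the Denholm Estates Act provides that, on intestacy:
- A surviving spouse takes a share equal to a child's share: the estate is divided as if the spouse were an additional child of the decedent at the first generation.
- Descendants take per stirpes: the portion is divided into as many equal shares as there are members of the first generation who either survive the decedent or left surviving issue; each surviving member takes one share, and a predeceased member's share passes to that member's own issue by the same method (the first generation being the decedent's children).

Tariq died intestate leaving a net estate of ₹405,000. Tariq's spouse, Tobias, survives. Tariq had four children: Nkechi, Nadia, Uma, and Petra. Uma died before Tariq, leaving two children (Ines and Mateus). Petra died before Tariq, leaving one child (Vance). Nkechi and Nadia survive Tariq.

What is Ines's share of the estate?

The spouse counts as an additional share at the children's level, so there are 5 primary shares of ₹81,000. Tobias takes one such share (₹81,000).
The children's combined portion (₹324,000) is divided into 4 shares of ₹81,000: Nkechi and Nadia each take ₹81,000; Uma's ₹81,000 share passes to Uma's issue; Petra's ₹81,000 share passes to Petra's issue.
Uma's share (₹81,000) is divided into 2 shares of ₹40,500: Ines and Mateus each take ₹40,500.
Petra's share (₹81,000) passes entirely to Vance.

Ines receives ₹40,500.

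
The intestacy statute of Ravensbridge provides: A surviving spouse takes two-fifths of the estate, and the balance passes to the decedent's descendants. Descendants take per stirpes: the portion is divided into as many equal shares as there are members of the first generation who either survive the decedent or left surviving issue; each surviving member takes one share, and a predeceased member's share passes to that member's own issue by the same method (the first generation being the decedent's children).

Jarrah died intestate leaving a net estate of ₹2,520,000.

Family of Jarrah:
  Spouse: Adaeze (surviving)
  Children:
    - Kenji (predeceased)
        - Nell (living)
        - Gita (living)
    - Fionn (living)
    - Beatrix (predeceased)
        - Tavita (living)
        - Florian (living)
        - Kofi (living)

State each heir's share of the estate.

Adaeze: ₹1,008,000; Nell: ₹252,000; Gita: ₹252,000; Fionn: ₹504,000; Tavita: ₹168,000; Florian: ₹168,000; Kofi: ₹168,000

Adaeze takes two-fifths of ₹2,520,000 = ₹1,008,000. The remaining ₹1,512,000 passes to the descendants.
The descendants' portion (₹1,512,000) is divided into 3 shares of ₹504,000: Fionn takes ₹504,000; Kenji's ₹504,000 share passes to Kenji's issue; Beatrix's ₹504,000 share passes to Beatrix's issue.
Kenji's share (₹504,000) is divided into 2 shares of ₹252,000: Nell and Gita each take ₹252,000.
Beatrix's share (₹504,000) is divided into 3 shares of ₹168,000: Tavita, Florian, and Kofi each take ₹168,000.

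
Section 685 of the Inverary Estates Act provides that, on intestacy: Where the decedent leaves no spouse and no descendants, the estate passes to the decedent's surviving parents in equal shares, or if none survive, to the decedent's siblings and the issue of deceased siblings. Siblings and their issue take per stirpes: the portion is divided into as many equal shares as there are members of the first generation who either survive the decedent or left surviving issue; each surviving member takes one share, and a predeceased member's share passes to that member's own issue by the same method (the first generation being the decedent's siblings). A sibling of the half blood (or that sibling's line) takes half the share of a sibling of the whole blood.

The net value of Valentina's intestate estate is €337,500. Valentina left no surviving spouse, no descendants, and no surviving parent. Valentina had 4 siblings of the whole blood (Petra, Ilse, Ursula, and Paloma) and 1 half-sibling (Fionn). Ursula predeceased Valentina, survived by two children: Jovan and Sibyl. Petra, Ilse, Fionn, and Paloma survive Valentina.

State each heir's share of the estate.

The entire €337,500 passes to the siblings and their issue.
Counting each half-blood sibling's line as half a unit, there are 9/2 units in €337,500, so one unit is €75,000. Whole-blood lines (Petra, Ilse, Ursula, and Paloma) take €75,000 each; half-blood lines (Fionn) take €37,500 each.
Ursula's share (€75,000) is divided into 2 shares of €37,500: Jovan and Sibyl each take €37,500.

Petra: €75,000; Ilse: €75,000; Fionn: €37,500; Jovan: €37,500; Sibyl: €37,500; Paloma: €75,000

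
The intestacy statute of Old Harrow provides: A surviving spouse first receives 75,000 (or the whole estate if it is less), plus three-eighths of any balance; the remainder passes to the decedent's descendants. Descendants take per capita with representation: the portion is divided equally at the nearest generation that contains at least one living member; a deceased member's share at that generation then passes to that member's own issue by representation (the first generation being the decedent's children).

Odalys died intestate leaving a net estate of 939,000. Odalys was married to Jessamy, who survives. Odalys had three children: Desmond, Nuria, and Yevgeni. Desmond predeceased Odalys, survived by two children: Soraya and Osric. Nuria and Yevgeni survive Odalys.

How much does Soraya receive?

Soraya receives 90,000.

Jessamy first takes 75,000, leaving a balance of 864,000. Jessamy then takes three-eighths of the balance (324,000), for a total of 399,000. The remaining 540,000 passes to the descendants.
The descendants' portion (540,000) is divided into 3 shares of 180,000: Nuria and Yevgeni each take 180,000; Desmond's 180,000 share passes to Desmond's issue.
Desmond's share (180,000) is divided into 2 shares of 90,000: Soraya and Osric each take 90,000.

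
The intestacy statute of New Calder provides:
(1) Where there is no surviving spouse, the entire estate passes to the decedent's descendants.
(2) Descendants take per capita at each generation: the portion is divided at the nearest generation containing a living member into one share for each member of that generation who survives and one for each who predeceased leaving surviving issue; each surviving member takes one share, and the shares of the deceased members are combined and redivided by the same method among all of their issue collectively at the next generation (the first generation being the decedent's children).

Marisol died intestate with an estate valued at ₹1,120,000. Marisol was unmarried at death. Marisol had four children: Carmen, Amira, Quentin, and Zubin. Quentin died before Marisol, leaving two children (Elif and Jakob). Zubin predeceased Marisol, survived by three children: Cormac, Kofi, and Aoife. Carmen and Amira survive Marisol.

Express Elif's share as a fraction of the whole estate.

Elif receives 1/10 of the estate.

The entire ₹1,120,000 passes to the descendants.
That amount (₹1,120,000) is divided at the children's generation into 4 shares of ₹280,000. Carmen and Amira each take ₹280,000. The 2 shares of the deceased (Quentin and Zubin) are combined into a pool of ₹560,000.
That pool (₹560,000) is divided at the grandchildren's generation equally among Elif, Jakob, Cormac, Kofi, and Aoife: ₹112,000 each.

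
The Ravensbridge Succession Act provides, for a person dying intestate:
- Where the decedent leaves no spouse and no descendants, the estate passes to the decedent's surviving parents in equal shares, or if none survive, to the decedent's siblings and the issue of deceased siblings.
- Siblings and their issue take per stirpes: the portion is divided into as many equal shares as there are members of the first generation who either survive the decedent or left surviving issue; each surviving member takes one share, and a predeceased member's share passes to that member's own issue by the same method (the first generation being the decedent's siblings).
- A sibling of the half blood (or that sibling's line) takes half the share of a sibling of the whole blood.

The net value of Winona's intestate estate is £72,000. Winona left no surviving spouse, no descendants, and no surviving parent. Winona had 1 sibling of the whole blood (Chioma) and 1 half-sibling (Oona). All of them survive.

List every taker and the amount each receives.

Chioma: £48,000; Oona: £24,000

The entire £72,000 passes to the siblings and their issue.
Counting each half-blood sibling's line as half a unit, there are 3/2 units in £72,000, so one unit is £48,000. Whole-blood lines (Chioma) take £48,000 each; half-blood lines (Oona) take £24,000 each.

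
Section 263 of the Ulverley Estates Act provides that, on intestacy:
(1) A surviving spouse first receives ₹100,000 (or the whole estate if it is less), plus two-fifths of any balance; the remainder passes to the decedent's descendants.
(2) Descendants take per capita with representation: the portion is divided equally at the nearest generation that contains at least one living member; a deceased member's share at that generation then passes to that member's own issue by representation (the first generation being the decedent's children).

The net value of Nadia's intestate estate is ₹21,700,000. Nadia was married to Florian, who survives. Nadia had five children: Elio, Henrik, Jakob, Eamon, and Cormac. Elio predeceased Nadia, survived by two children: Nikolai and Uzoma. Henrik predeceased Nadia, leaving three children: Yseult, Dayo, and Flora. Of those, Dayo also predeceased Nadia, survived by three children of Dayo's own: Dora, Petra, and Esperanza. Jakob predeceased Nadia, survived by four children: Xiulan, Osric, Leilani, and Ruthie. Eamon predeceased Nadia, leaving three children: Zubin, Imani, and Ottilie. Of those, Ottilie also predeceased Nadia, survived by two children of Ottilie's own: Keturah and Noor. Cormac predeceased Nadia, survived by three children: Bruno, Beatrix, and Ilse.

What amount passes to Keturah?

Florian first takes ₹100,000, leaving a balance of ₹21,600,000. Florian then takes two-fifths of the balance (₹8,640,000), for a total of ₹8,740,000. The remaining ₹12,960,000 passes to the descendants.
No child survives, so the initial division is made at the grandchildren's generation.
The descendants' portion (₹12,960,000) is divided into 15 shares of ₹864,000: Nikolai, Uzoma, Yseult, Flora, Xiulan, Osric, Leilani, Ruthie, Zubin, Imani, Bruno, Beatrix, and Ilse each take ₹864,000; Dayo's ₹864,000 share passes to Dayo's issue; Ottilie's ₹864,000 share passes to Ottilie's issue.
Dayo's share (₹864,000) is divided into 3 shares of ₹288,000: Dora, Petra, and Esperanza each take ₹288,000.
Ottilie's share (₹864,000) is divided into 2 shares of ₹432,000: Keturah and Noor each take ₹432,000.

Keturah receives ₹432,000.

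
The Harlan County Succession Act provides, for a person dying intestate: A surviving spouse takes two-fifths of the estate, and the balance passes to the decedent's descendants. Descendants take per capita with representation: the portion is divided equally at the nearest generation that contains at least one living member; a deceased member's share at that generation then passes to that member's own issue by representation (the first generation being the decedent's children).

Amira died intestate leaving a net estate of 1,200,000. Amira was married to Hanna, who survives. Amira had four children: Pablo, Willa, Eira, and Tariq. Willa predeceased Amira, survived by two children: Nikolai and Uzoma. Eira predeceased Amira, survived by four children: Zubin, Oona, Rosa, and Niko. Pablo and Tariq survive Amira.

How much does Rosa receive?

Rosa receives 45,000.

Hanna takes two-fifths of 1,200,000 = 480,000. The remaining 720,000 passes to the descendants.
The descendants' portion (720,000) is divided into 4 shares of 180,000: Pablo and Tariq each take 180,000; Willa's 180,000 share passes to Willa's issue; Eira's 180,000 share passes to Eira's issue.
Willa's share (180,000) is divided into 2 shares of 90,000: Nikolai and Uzoma each take 90,000.
Eira's share (180,000) is divided into 4 shares of 45,000: Zubin, Oona, Rosa, and Niko each take 45,000.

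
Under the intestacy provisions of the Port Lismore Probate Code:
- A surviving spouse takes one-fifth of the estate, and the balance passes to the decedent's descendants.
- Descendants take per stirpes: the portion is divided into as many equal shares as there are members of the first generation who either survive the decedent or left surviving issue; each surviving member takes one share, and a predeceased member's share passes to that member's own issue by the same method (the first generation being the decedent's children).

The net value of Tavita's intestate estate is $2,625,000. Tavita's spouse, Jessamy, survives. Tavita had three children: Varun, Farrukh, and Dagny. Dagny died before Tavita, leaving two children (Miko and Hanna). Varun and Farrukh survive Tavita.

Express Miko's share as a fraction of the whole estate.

Miko receives 2/15 of the estate.

Jessamy takes one-fifth of $2,625,000 = $525,000. The remaining $2,100,000 passes to the descendants.
The descendants' portion ($2,100,000) is divided into 3 shares of $700,000: Varun and Farrukh each take $700,000; Dagny's $700,000 share passes to Dagny's issue.
Dagny's share ($700,000) is divided into 2 shares of $350,000: Miko and Hanna each take $350,000.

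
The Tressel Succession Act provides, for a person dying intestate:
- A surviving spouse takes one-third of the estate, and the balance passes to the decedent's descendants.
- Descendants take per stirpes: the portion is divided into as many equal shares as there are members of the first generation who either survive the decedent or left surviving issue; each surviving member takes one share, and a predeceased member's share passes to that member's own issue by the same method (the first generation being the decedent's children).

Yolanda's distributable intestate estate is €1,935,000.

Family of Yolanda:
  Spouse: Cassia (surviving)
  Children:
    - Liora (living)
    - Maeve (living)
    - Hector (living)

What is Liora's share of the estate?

Cassia takes one-third of €1,935,000 = €645,000. The remaining €1,290,000 passes to the descendants.
The descendants' portion (€1,290,000) is divided into 3 shares of €430,000: Liora, Maeve, and Hector each take €430,000.

Liora receives €430,000.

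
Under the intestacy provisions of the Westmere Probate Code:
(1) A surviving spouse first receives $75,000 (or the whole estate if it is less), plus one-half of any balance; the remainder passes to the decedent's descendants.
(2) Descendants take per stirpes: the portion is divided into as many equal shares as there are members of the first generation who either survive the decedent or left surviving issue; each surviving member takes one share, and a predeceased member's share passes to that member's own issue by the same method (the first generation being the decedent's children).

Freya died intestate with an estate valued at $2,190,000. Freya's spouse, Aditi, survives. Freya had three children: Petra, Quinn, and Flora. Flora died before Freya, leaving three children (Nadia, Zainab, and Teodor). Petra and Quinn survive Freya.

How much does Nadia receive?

Nadia receives $117,500.

Aditi first takes $75,000, leaving a balance of $2,115,000. Aditi then takes one-half of the balance ($1,057,500), for a total of $1,132,500. The remaining $1,057,500 passes to the descendants.
The descendants' portion ($1,057,500) is divided into 3 shares of $352,500: Petra and Quinn each take $352,500; Flora's $352,500 share passes to Flora's issue.
Flora's share ($352,500) is divided into 3 shares of $117,500: Nadia, Zainab, and Teodor each take $117,500.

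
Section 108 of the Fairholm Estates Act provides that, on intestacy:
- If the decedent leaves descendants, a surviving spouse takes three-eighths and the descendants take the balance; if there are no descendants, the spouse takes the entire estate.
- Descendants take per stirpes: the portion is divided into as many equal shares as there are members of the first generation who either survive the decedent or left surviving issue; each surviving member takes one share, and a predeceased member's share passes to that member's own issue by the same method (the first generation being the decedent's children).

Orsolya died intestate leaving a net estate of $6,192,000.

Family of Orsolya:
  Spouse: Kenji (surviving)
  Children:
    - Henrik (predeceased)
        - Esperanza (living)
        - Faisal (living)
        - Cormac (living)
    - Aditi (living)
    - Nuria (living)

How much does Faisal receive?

Faisal receives $430,000.

Kenji takes three-eighths of $6,192,000 = $2,322,000. The remaining $3,870,000 passes to the descendants.
The descendants' portion ($3,870,000) is divided into 3 shares of $1,290,000: Aditi and Nuria each take $1,290,000; Henrik's $1,290,000 share passes to Henrik's issue.
Henrik's share ($1,290,000) is divided into 3 shares of $430,000: Esperanza, Faisal, and Cormac each take $430,000.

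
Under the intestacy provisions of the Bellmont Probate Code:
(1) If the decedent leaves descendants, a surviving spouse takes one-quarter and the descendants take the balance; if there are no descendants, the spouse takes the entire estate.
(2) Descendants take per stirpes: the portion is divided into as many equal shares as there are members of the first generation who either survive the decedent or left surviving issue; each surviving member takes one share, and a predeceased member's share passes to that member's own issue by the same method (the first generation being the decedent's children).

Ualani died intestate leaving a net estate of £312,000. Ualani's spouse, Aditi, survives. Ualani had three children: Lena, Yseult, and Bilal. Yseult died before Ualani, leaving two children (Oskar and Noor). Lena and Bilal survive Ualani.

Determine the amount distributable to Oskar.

Aditi takes one-quarter of £312,000 = £78,000. The remaining £234,000 passes to the descendants.
The descendants' portion (£234,000) is divided into 3 shares of £78,000: Lena and Bilal each take £78,000; Yseult's £78,000 share passes to Yseult's issue.
Yseult's share (£78,000) is divided into 2 shares of £39,000: Oskar and Noor each take £39,000.

Oskar receives £39,000.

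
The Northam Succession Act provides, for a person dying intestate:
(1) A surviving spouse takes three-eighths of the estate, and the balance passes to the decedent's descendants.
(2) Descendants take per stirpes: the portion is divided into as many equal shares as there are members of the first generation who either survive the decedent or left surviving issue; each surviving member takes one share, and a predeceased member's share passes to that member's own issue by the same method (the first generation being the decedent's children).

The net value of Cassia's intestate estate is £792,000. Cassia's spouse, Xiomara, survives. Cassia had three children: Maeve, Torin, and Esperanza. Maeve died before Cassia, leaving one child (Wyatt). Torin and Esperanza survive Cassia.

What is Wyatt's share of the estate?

Wyatt receives £165,000.

Xiomara takes three-eighths of £792,000 = £297,000. The remaining £495,000 passes to the descendants.
The descendants' portion (£495,000) is divided into 3 shares of £165,000: Torin and Esperanza each take £165,000; Maeve's £165,000 share passes to Maeve's issue.
Maeve's share (£165,000) passes entirely to Wyatt.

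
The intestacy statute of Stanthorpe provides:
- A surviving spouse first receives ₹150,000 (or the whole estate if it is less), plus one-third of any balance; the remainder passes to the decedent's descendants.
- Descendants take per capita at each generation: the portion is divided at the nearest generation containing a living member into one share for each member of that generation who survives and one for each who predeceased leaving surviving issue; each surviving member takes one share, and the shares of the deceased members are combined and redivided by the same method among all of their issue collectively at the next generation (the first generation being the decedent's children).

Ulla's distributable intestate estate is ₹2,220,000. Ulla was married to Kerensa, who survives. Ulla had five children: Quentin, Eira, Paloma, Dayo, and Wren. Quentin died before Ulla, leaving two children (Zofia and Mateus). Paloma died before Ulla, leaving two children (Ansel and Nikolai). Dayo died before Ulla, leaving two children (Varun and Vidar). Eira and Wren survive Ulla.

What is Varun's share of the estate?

Kerensa first takes ₹150,000, leaving a balance of ₹2,070,000. Kerensa then takes one-third of the balance (₹690,000), for a total of ₹840,000. The remaining ₹1,380,000 passes to the descendants.
The descendants' portion (₹1,380,000) is divided at the children's generation into 5 shares of ₹276,000. Eira and Wren each take ₹276,000. The 3 shares of the deceased (Quentin, Paloma, and Dayo) are combined into a pool of ₹828,000.
That pool (₹828,000) is divided at the grandchildren's generation equally among Zofia, Mateus, Ansel, Nikolai, Varun, and Vidar: ₹138,000 each.

Varun receives ₹138,000.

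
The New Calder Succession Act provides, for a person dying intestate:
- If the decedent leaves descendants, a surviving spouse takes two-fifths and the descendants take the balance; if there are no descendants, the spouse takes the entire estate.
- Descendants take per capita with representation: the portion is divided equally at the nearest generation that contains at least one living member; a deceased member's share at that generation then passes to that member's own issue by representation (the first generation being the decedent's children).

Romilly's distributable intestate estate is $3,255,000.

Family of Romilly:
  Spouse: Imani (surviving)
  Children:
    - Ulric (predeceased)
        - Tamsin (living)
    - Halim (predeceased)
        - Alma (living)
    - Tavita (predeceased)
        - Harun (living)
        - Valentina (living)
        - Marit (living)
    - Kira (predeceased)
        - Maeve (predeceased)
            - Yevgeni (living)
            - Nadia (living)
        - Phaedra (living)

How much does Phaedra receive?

Phaedra receives $279,000.

Imani takes two-fifths of $3,255,000 = $1,302,000. The remaining $1,953,000 passes to the descendants.
No child survives, so the initial division is made at the grandchildren's generation.
The descendants' portion ($1,953,000) is divided into 7 shares of $279,000: Tamsin, Alma, Harun, Valentina, Marit, and Phaedra each take $279,000; Maeve's $279,000 share passes to Maeve's issue.
Maeve's share ($279,000) is divided into 2 shares of $139,500: Yevgeni and Nadia each take $139,500.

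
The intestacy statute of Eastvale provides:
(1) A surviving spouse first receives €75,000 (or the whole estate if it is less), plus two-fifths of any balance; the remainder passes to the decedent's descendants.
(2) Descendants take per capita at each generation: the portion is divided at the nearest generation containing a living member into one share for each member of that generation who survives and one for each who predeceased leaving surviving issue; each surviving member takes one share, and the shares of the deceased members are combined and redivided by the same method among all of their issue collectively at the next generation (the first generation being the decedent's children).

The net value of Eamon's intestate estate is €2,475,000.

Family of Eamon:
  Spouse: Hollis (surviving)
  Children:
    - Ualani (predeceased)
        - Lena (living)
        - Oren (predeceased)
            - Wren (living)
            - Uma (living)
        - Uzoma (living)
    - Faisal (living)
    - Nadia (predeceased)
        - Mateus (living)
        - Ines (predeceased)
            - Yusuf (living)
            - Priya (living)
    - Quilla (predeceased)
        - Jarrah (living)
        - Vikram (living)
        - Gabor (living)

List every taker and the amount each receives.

Hollis first takes €75,000, leaving a balance of €2,400,000. Hollis then takes two-fifths of the balance (€960,000), for a total of €1,035,000. The remaining €1,440,000 passes to the descendants.
The descendants' portion (€1,440,000) is divided at the children's generation into 4 shares of €360,000. Faisal takes €360,000. The 3 shares of the deceased (Ualani, Nadia, and Quilla) are combined into a pool of €1,080,000.
That pool (€1,080,000) is divided at the grandchildren's generation into 8 shares of €135,000. Lena, Uzoma, Mateus, Jarrah, Vikram, and Gabor each take €135,000. The 2 shares of the deceased (Oren and Ines) are combined into a pool of €270,000.
That pool (€270,000) is divided at the great-grandchildren's generation equally among Wren, Uma, Yusuf, and Priya: €67,500 each.

Hollis: €1,035,000; Lena: €135,000; Wren: €67,500; Uma: €67,500; Uzoma: €135,000; Faisal: €360,000; Mateus: €135,000; Yusuf: €67,500; Priya: €67,500; Jarrah: €135,000; Vikram: €135,000; Gabor: €135,000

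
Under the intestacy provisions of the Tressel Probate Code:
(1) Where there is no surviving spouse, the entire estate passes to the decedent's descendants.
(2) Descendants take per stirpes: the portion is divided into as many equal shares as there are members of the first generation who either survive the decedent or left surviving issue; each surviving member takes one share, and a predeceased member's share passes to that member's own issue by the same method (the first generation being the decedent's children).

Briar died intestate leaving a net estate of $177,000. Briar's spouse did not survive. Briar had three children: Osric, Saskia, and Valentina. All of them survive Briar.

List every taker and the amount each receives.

Osric: $59,000; Saskia: $59,000; Valentina: $59,000

The entire $177,000 passes to the descendants.
That amount ($177,000) is divided into 3 shares of $59,000: Osric, Saskia, and Valentina each take $59,000.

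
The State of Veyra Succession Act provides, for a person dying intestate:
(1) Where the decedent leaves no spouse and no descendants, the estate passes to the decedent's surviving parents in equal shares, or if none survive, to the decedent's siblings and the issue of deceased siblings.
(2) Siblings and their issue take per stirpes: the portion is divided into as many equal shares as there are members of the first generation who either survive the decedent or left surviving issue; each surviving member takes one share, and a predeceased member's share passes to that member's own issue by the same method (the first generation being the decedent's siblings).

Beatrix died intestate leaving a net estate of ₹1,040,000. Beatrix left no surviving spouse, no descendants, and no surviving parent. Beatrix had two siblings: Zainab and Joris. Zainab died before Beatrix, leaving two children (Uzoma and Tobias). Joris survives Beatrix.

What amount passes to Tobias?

The entire ₹1,040,000 passes to the siblings and their issue.
That amount (₹1,040,000) is divided into 2 shares of ₹520,000: Joris takes ₹520,000; Zainab's ₹520,000 share passes to Zainab's issue.
Zainab's share (₹520,000) is divided into 2 shares of ₹260,000: Uzoma and Tobias each take ₹260,000.

Tobias receives ₹260,000.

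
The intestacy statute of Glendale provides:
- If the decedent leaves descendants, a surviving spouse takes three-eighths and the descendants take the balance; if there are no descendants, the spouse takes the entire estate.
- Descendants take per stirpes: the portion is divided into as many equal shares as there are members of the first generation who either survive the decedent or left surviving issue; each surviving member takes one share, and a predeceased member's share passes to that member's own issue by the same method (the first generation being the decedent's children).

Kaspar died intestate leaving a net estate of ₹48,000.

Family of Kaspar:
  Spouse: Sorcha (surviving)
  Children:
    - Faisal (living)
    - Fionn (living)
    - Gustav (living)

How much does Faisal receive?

Faisal receives ₹10,000.

Sorcha takes three-eighths of ₹48,000 = ₹18,000. The remaining ₹30,000 passes to the descendants.
The descendants' portion (₹30,000) is divided into 3 shares of ₹10,000: Faisal, Fionn, and Gustav each take ₹10,000.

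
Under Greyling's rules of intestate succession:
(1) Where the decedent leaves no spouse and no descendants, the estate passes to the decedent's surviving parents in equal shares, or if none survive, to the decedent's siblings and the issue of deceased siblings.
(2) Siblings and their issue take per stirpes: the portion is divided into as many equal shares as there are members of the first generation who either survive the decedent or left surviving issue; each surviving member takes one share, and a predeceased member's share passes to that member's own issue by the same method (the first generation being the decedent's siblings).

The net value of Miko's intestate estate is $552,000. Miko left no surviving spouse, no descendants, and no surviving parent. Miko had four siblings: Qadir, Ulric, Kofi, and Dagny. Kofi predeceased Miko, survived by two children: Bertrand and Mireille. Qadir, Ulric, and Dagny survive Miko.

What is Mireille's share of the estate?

Mireille receives $69,000.

The entire $552,000 passes to the siblings and their issue.
That amount ($552,000) is divided into 4 shares of $138,000: Qadir, Ulric, and Dagny each take $138,000; Kofi's $138,000 share passes to Kofi's issue.
Kofi's share ($138,000) is divided into 2 shares of $69,000: Bertrand and Mireille each take $69,000.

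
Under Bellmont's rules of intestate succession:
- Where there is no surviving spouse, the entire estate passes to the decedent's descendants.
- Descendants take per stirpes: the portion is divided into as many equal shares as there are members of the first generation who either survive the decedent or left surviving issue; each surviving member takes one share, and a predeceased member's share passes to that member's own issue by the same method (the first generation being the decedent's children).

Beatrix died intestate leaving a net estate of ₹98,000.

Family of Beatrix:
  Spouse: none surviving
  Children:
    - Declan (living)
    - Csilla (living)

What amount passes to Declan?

The entire ₹98,000 passes to the descendants.
That amount (₹98,000) is divided into 2 shares of ₹49,000: Declan and Csilla each take ₹49,000.

Declan receives ₹49,000.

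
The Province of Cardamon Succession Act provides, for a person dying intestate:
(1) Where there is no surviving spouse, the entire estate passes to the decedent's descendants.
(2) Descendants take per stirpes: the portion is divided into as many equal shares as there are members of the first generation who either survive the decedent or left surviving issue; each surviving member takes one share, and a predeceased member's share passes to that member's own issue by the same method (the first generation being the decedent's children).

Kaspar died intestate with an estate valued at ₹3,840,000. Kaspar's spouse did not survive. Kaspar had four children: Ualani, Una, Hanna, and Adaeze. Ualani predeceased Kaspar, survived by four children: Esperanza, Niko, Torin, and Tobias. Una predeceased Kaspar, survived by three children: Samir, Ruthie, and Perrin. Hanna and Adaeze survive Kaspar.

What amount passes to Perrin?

The entire ₹3,840,000 passes to the descendants.
That amount (₹3,840,000) is divided into 4 shares of ₹960,000: Hanna and Adaeze each take ₹960,000; Ualani's ₹960,000 share passes to Ualani's issue; Una's ₹960,000 share passes to Una's issue.
Ualani's share (₹960,000) is divided into 4 shares of ₹240,000: Esperanza, Niko, Torin, and Tobias each take ₹240,000.
Una's share (₹960,000) is divided into 3 shares of ₹320,000: Samir, Ruthie, and Perrin each take ₹320,000.

Perrin receives ₹320,000.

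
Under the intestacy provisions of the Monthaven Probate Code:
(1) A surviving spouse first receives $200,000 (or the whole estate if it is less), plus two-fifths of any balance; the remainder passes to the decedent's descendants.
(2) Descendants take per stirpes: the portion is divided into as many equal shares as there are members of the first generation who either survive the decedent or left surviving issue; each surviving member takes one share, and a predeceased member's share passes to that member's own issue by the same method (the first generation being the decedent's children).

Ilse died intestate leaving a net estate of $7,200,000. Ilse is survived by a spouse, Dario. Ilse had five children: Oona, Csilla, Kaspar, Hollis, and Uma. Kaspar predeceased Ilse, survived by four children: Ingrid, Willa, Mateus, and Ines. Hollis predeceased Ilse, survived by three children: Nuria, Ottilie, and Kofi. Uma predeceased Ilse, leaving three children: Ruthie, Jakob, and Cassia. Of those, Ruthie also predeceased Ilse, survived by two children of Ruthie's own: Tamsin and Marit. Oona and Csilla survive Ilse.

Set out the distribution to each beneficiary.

Dario first takes $200,000, leaving a balance of $7,000,000. Dario then takes two-fifths of the balance ($2,800,000), for a total of $3,000,000. The remaining $4,200,000 passes to the descendants.
The descendants' portion ($4,200,000) is divided into 5 shares of $840,000: Oona and Csilla each take $840,000; Kaspar's $840,000 share passes to Kaspar's issue; Hollis's $840,000 share passes to Hollis's issue; Uma's $840,000 share passes to Uma's issue.
Kaspar's share ($840,000) is divided into 4 shares of $210,000: Ingrid, Willa, Mateus, and Ines each take $210,000.
Hollis's share ($840,000) is divided into 3 shares of $280,000: Nuria, Ottilie, and Kofi each take $280,000.
Uma's share ($840,000) is divided into 3 shares of $280,000: Jakob and Cassia each take $280,000; Ruthie's $280,000 share passes to Ruthie's issue.
Ruthie's share ($280,000) is divided into 2 shares of $140,000: Tamsin and Marit each take $140,000.

Dario: $3,000,000; Oona: $840,000; Csilla: $840,000; Ingrid: $210,000; Willa: $210,000; Mateus: $210,000; Ines: $210,000; Nuria: $280,000; Ottilie: $280,000; Kofi: $280,000; Tamsin: $140,000; Marit: $140,000; Jakob: $280,000; Cassia: $280,000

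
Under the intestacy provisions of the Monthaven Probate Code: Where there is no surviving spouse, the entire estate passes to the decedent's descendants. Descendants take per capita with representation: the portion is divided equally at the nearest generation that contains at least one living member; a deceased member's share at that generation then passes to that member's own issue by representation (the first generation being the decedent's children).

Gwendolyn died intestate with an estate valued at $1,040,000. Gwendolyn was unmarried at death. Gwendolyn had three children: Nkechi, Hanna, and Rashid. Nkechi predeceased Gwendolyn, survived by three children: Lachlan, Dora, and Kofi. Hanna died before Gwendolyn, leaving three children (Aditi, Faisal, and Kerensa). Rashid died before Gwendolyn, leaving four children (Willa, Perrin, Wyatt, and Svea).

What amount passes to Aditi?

The entire $1,040,000 passes to the descendants.
No child survives, so the initial division is made at the grandchildren's generation.
That amount ($1,040,000) is divided into 10 shares of $104,000: Lachlan, Dora, Kofi, Aditi, Faisal, Kerensa, Willa, Perrin, Wyatt, and Svea each take $104,000.

Aditi receives $104,000.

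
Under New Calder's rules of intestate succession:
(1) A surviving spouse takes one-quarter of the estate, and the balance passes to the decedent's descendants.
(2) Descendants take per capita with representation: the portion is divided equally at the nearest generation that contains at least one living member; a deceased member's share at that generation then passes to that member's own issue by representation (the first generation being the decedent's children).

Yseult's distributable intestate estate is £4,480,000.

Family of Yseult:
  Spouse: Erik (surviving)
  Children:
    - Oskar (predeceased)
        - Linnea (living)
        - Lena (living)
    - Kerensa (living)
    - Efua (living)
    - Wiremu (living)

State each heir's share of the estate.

Erik: £1,120,000; Linnea: £420,000; Lena: £420,000; Kerensa: £840,000; Efua: £840,000; Wiremu: £840,000

Erik takes one-quarter of £4,480,000 = £1,120,000. The remaining £3,360,000 passes to the descendants.
The descendants' portion (£3,360,000) is divided into 4 shares of £840,000: Kerensa, Efua, and Wiremu each take £840,000; Oskar's £840,000 share passes to Oskar's issue.
Oskar's share (£840,000) is divided into 2 shares of £420,000: Linnea and Lena each take £420,000.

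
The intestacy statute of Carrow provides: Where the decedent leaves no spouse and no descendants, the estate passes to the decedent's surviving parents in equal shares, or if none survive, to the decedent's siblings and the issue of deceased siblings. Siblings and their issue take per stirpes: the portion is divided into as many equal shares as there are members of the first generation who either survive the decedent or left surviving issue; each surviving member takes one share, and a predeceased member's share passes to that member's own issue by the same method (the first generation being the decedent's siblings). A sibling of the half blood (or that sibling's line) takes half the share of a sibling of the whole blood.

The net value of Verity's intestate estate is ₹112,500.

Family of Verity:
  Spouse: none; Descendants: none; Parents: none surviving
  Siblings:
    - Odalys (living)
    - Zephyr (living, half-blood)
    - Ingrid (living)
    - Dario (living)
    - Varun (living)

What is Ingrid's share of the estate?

Ingrid receives ₹25,000.

The entire ₹112,500 passes to the siblings and their issue.
Counting each half-blood sibling's line as half a unit, there are 9/2 units in ₹112,500, so one unit is ₹25,000. Whole-blood lines (Odalys, Ingrid, Dario, and Varun) take ₹25,000 each; half-blood lines (Zephyr) take ₹12,500 each.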